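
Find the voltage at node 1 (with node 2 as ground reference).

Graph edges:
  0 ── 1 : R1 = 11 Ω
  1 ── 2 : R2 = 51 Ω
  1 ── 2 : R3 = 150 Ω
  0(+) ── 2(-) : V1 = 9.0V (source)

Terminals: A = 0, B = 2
Nodal analysis, taking node 2 as the 0 V reference.
Source V1 fixes V_0 = 9 V.
KCL at each unknown node (sum of currents leaving = 0; resistances in Ω):
  Node 1: (V_1 - 9)/11 + (V_1 - 0)/51 + (V_1 - 0)/150 = 0
Collecting terms: 0.1172 × V_1 = 0.8182  =>  V_1 = 6.982 V
The requested potential is V_1 = 6.982 V.

Final answer: V_1 = 6.982 V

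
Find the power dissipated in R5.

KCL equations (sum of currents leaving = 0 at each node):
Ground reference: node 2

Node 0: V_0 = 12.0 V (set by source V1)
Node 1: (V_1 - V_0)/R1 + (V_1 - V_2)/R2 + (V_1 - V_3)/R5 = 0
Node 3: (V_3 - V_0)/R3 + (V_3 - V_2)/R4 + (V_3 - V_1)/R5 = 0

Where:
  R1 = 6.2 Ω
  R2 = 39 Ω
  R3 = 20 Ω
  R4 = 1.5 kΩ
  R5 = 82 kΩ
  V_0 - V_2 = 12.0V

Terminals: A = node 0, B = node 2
Nodal analysis, taking node 2 as the 0 V reference.
Source V1 fixes V_0 = 12 V.
KCL at each unknown node (sum of currents leaving = 0; resistances in Ω):
  Node 1: (V_1 - 12)/6.2 + (V_1 - 0)/39 + (V_1 - V_3)/82000 = 0
  Node 3: (V_3 - 12)/20 + (V_3 - 0)/1500 + (V_3 - V_1)/82000 = 0
Collecting terms (coefficients in siemens):
  0.1869·V_1 - 0.0000122·V_3 = 1.935
  0.05068·V_3 - 0.0000122·V_1 = 0.6
Determinant D = (0.1869)(0.05068) - (-0.0000122)(-0.0000122) = 0.009474
V_1 = [(1.935)(0.05068) - (-0.0000122)(0.6)]/D = 10.35 V
V_3 = [(0.1869)(0.6) - (1.935)(-0.0000122)]/D = 11.84 V
I_R5 = (V_1 - V_3)/R5 = (10.35 - 11.84)/82000 = -0.00001814 A
P_R5 = I_R5² × R5 = (-0.00001814)² × 82000 = 0.00002699 W

Final answer: 2.699e-05 W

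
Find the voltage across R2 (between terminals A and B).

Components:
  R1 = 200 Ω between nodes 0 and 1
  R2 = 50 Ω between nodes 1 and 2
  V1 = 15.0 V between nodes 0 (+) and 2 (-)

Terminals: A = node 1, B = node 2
R1 and R2 are in series across V1 (node 0 → node 1 → node 2), and the output A–B is taken across R2, so this is a voltage divider.
Series current: I = V1/(R1 + R2) = 15/(200 + 50) = 15/250 = 0.06 A
V_R2 = I × R2 = V1 × R2/(R1 + R2) = 15 × 50/250 = 3 V

Final answer: 3 V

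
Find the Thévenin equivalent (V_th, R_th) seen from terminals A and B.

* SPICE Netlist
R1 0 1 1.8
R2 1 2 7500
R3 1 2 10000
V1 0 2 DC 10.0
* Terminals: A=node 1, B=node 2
Step 1 — V_th is the open-circuit voltage V_A - V_B (nothing connected across the terminals).
Nodal analysis, taking node 2 as the 0 V reference.
Source V1 fixes V_0 = 10 V.
KCL at each unknown node (sum of currents leaving = 0; resistances in Ω):
  Node 1: (V_1 - 10)/1.8 + (V_1 - 0)/7500 + (V_1 - 0)/10000 = 0
Collecting terms: 0.5558 × V_1 = 5.556  =>  V_1 = 9.996 V
V_th = V_1 - V_2 = 9.996 - 0 = 9.996 V
Step 2 — R_th: zero the source — replace V1 by a short circuit (node 2 merges into node 0) — and find the resistance seen between A (node 1) and B (node 0).
Reduce the network between node 1 (A) and node 0 (B) by series/parallel combination:
  Rp1 = R1 ‖ R2 ‖ R3 (parallel, all between nodes 0 and 1) = 1/(1/1.8 + 1/7500 + 1/10000) = 1.799 Ω
R_th = 1.799 Ω

Final answer: V_th = 9.996 V, R_th = 1.799 Ω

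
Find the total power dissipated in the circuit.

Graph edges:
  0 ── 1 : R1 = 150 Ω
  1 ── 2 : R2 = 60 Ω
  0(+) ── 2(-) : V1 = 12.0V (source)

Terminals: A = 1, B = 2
Nodal analysis, taking node 2 as the 0 V reference.
Source V1 fixes V_0 = 12 V.
KCL at each unknown node (sum of currents leaving = 0; resistances in Ω):
  Node 1: (V_1 - 12)/150 + (V_1 - 0)/60 = 0
Collecting terms: 0.02333 × V_1 = 0.08  =>  V_1 = 3.429 V
Power in each resistor, P = (ΔV)²/R:
  P_R1 = (12 - 3.429)²/150 = 0.4898 W
  P_R2 = (3.429 - 0)²/60 = 0.1959 W
P_total = P_R1 + P_R2 = 0.6857 W

Final answer: 0.6857 W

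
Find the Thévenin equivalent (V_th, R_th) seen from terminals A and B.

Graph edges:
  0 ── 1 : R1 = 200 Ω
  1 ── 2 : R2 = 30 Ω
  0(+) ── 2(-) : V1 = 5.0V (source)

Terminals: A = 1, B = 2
Step 1 — V_th is the open-circuit voltage V_A - V_B (nothing connected across the terminals).
Nodal analysis, taking node 2 as the 0 V reference.
Source V1 fixes V_0 = 5 V.
KCL at each unknown node (sum of currents leaving = 0; resistances in Ω):
  Node 1: (V_1 - 5)/200 + (V_1 - 0)/30 = 0
Collecting terms: 0.03833 × V_1 = 0.025  =>  V_1 = 0.6522 V
V_th = V_1 - V_2 = 0.6522 - 0 = 0.6522 V
Step 2 — R_th: zero the source — replace V1 by a short circuit (node 2 merges into node 0) — and find the resistance seen between A (node 1) and B (node 0).
Reduce the network between node 1 (A) and node 0 (B) by series/parallel combination:
  Rp1 = R1 ‖ R2 (parallel, both between nodes 0 and 1) = 1/(1/200 + 1/30) = 26.09 Ω
R_th = 26.09 Ω

Final answer: V_th = 0.6522 V, R_th = 26.09 Ω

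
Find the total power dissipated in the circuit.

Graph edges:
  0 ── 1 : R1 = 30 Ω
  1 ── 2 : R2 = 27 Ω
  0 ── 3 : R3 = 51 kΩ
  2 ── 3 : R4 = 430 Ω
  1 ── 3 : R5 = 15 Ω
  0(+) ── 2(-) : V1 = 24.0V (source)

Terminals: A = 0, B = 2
Nodal analysis, taking node 2 as the 0 V reference.
Source V1 fixes V_0 = 24 V.
KCL at each unknown node (sum of currents leaving = 0; resistances in Ω):
  Node 1: (V_1 - 24)/30 + (V_1 - 0)/27 + (V_1 - V_3)/15 = 0
  Node 3: (V_3 - 24)/51000 + (V_3 - 0)/430 + (V_3 - V_1)/15 = 0
Collecting terms (coefficients in siemens):
  0.137·V_1 - 0.06667·V_3 = 0.8
  0.06901·V_3 - 0.06667·V_1 = 0.0004706
Determinant D = (0.137)(0.06901) - (-0.06667)(-0.06667) = 0.005013
V_1 = [(0.8)(0.06901) - (-0.06667)(0.0004706)]/D = 11.02 V
V_3 = [(0.137)(0.0004706) - (0.8)(-0.06667)]/D = 10.65 V
Power in each resistor, P = (ΔV)²/R:
  P_R1 = (24 - 11.02)²/30 = 5.616 W
  P_R2 = (11.02 - 0)²/27 = 4.498 W
  P_R3 = (24 - 10.65)²/51000 = 0.003493 W
  P_R4 = (0 - 10.65)²/430 = 0.2639 W
  P_R5 = (11.02 - 10.65)²/15 = 0.009012 W
P_total = P_R1 + P_R2 + P_R3 + P_R4 + P_R5 = 10.39 W

Final answer: 10.39 W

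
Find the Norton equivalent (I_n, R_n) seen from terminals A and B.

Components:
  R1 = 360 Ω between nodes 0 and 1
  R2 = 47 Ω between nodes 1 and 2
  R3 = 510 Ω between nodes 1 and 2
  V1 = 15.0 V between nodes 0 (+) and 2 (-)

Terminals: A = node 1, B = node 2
Find the Thévenin equivalent first; then I_n = V_th/R_th and R_n = R_th.
Step 1 — V_th is the open-circuit voltage V_A - V_B (nothing connected across the terminals).
Nodal analysis, taking node 2 as the 0 V reference.
Source V1 fixes V_0 = 15 V.
KCL at each unknown node (sum of currents leaving = 0; resistances in Ω):
  Node 1: (V_1 - 15)/360 + (V_1 - 0)/47 + (V_1 - 0)/510 = 0
Collecting terms: 0.02602 × V_1 = 0.04167  =>  V_1 = 1.602 V
V_th = V_1 - V_2 = 1.602 - 0 = 1.602 V
Step 2 — R_th: zero the source — replace V1 by a short circuit (node 2 merges into node 0) — and find the resistance seen between A (node 1) and B (node 0).
Reduce the network between node 1 (A) and node 0 (B) by series/parallel combination:
  Rp1 = R1 ‖ R2 ‖ R3 (parallel, all between nodes 0 and 1) = 1/(1/360 + 1/47 + 1/510) = 38.44 Ω
R_th = 38.44 Ω
I_n = V_th/R_th = 1.602/38.44 = 0.04167 A, and R_n = R_th = 38.44 Ω

Final answer: I_n = 0.04167 A, R_n = 38.44 Ω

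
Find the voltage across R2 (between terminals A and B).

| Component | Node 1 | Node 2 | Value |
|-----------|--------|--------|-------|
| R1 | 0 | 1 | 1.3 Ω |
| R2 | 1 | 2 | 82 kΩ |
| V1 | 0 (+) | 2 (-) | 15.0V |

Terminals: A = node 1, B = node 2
R1 and R2 are in series across V1 (node 0 → node 1 → node 2), and the output A–B is taken across R2, so this is a voltage divider.
Series current: I = V1/(R1 + R2) = 15/(1.3 + 82000) = 15/82000 = 0.0001829 A
V_R2 = I × R2 = V1 × R2/(R1 + R2) = 15 × 82000/82000 = 15 V

Final answer: 15 V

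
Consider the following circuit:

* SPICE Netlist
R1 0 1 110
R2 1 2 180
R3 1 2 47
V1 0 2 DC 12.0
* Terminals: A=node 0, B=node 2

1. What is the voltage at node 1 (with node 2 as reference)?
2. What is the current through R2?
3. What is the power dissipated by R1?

Nodal analysis, taking node 2 as the 0 V reference.
Source V1 fixes V_0 = 12 V.
KCL at each unknown node (sum of currents leaving = 0; resistances in Ω):
  Node 1: (V_1 - 12)/110 + (V_1 - 0)/180 + (V_1 - 0)/47 = 0
Collecting terms: 0.03592 × V_1 = 0.1091  =>  V_1 = 3.037 V
Part 1:
  Read off the nodal solution: V_1 = 3.037 V
Part 2:
  I_R2 = (V_1 - V_2)/R2 = (3.037 - 0)/180 = 0.01687 A
  Magnitude: I_R2 = 0.01687 A
Part 3:
  I_R1 = (V_0 - V_1)/R1 = (12 - 3.037)/110 = 0.08148 A
  P_R1 = I_R1² × R1 = (0.08148)² × 110 = 0.7304 W

Final answers:
1. V_1 = 3.037 V
2. I_R2 = 0.01687 A
3. P_R1 = 0.7304 W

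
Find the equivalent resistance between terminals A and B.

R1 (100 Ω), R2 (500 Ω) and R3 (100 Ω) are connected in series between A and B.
Reduce the network between node 0 (A) and node 3 (B) by series/parallel combination:
  Rs1 = R1 + R2 (series, joined only at node 1) = 100 + 500 = 600 Ω
  Rs2 = R3 + Rs1 (series, joined only at node 2) = 100 + 600 = 700 Ω
R_eq = 700 Ω

Final answer: 700 Ω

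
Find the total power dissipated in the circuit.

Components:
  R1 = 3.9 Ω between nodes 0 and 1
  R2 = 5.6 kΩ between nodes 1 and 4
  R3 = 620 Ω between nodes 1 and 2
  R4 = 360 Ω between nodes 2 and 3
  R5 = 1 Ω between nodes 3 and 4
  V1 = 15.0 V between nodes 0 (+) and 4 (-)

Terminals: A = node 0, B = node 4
Nodal analysis, taking node 4 as the 0 V reference.
Source V1 fixes V_0 = 15 V.
KCL at each unknown node (sum of currents leaving = 0; resistances in Ω):
  Node 1: (V_1 - 15)/3.9 + (V_1 - 0)/5600 + (V_1 - V_2)/620 = 0
  Node 2: (V_2 - V_1)/620 + (V_2 - V_3)/360 = 0
  Node 3: (V_3 - V_2)/360 + (V_3 - 0)/1 = 0
Collecting terms (coefficients in siemens):
  0.2582·V_1 - 0.001613·V_2 = 3.846
  0.004391·V_2 - 0.001613·V_1 - 0.002778·V_3 = 0
  1.003·V_3 - 0.002778·V_2 = 0
Solving these 3 simultaneous equations (Gaussian elimination) gives:
  V_1 = 14.93 V, V_2 = 5.494 V, V_3 = 0.01522 V
Power in each resistor, P = (ΔV)²/R:
  P_R1 = (15 - 14.93)²/3.9 = 0.001248 W
  P_R2 = (14.93 - 0)²/5600 = 0.03981 W
  P_R3 = (14.93 - 5.494)²/620 = 0.1436 W
  P_R4 = (5.494 - 0.01522)²/360 = 0.08339 W
  P_R5 = (0.01522 - 0)²/1 = 0.0002316 W
P_total = P_R1 + P_R2 + P_R3 + P_R4 + P_R5 = 0.2683 W

Final answer: 0.2683 W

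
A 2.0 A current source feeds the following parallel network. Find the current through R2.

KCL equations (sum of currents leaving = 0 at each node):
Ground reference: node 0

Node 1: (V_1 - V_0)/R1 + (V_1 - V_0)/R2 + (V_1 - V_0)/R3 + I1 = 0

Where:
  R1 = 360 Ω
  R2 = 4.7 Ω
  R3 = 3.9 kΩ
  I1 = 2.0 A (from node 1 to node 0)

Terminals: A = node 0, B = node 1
All resistors sit directly between nodes 0 and 1, so they are in parallel and share one voltage V; the full source current 2 A splits among them.
1/R_par = 1/360 + 1/4.7 + 1/3900 = 0.2158 S  =>  R_par = 4.634 Ω
V = I × R_par = 2 × 4.634 = 9.268 V
I_R2 = V/R2 = 9.268/4.7 = 1.972 A

Final answer: 1.972 A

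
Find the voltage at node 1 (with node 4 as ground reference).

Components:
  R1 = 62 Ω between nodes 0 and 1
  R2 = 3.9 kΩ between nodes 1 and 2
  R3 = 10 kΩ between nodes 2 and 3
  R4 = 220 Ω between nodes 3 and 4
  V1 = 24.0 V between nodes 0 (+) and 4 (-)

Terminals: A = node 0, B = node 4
Nodal analysis, taking node 4 as the 0 V reference.
Source V1 fixes V_0 = 24 V.
KCL at each unknown node (sum of currents leaving = 0; resistances in Ω):
  Node 1: (V_1 - 24)/62 + (V_1 - V_2)/3900 = 0
  Node 2: (V_2 - V_1)/3900 + (V_2 - V_3)/10000 = 0
  Node 3: (V_3 - V_2)/10000 + (V_3 - 0)/220 = 0
Collecting terms (coefficients in siemens):
  0.01639·V_1 - 0.0002564·V_2 = 0.3871
  0.0003564·V_2 - 0.0002564·V_1 - 0.0001·V_3 = 0
  0.004645·V_3 - 0.0001·V_2 = 0
Solving these 3 simultaneous equations (Gaussian elimination) gives:
  V_1 = 23.9 V, V_2 = 17.3 V, V_3 = 0.3723 V
The requested potential is V_1 = 23.9 V.

Final answer: V_1 = 23.9 V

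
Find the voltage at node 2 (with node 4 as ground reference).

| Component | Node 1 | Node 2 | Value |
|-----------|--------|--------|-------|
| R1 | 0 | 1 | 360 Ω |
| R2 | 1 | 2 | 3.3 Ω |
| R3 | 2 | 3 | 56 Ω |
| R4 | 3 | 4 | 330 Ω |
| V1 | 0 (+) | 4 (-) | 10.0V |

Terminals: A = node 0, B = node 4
Nodal analysis, taking node 4 as the 0 V reference.
Source V1 fixes V_0 = 10 V.
KCL at each unknown node (sum of currents leaving = 0; resistances in Ω):
  Node 1: (V_1 - 10)/360 + (V_1 - V_2)/3.3 = 0
  Node 2: (V_2 - V_1)/3.3 + (V_2 - V_3)/56 = 0
  Node 3: (V_3 - V_2)/56 + (V_3 - 0)/330 = 0
Collecting terms (coefficients in siemens):
  0.3058·V_1 - 0.303·V_2 = 0.02778
  0.3209·V_2 - 0.303·V_1 - 0.01786·V_3 = 0
  0.02089·V_3 - 0.01786·V_2 = 0
Solving these 3 simultaneous equations (Gaussian elimination) gives:
  V_1 = 5.196 V, V_2 = 5.151 V, V_3 = 4.404 V
The requested potential is V_2 = 5.151 V.

Final answer: V_2 = 5.151 V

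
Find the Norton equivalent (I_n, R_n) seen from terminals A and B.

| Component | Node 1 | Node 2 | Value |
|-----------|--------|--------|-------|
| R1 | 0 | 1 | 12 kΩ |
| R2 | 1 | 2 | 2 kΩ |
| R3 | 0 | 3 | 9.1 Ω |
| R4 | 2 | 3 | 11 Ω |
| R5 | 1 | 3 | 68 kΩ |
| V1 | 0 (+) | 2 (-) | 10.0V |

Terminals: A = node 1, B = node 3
Find the Thévenin equivalent first; then I_n = V_th/R_th and R_n = R_th.
Step 1 — V_th is the open-circuit voltage V_A - V_B (nothing connected across the terminals).
Nodal analysis, taking node 2 as the 0 V reference.
Source V1 fixes V_0 = 10 V.
KCL at each unknown node (sum of currents leaving = 0; resistances in Ω):
  Node 1: (V_1 - 10)/12000 + (V_1 - 0)/2000 + (V_1 - V_3)/68000 = 0
  Node 3: (V_3 - 10)/9.1 + (V_3 - 0)/11 + (V_3 - V_1)/68000 = 0
Collecting terms (coefficients in siemens):
  0.000598·V_1 - 0.00001471·V_3 = 0.0008333
  0.2008·V_3 - 0.00001471·V_1 = 1.099
Determinant D = (0.000598)(0.2008) - (-0.00001471)(-0.00001471) = 0.0001201
V_1 = [(0.0008333)(0.2008) - (-0.00001471)(1.099)]/D = 1.528 V
V_3 = [(0.000598)(1.099) - (0.0008333)(-0.00001471)]/D = 5.472 V
V_th = V_1 - V_3 = 1.528 - 5.472 = -3.944 V
Step 2 — R_th: zero the source — replace V1 by a short circuit (node 2 merges into node 0) — and find the resistance seen between A (node 1) and B (node 3).
Reduce the network between node 1 (A) and node 3 (B) by series/parallel combination:
  Rp1 = R1 ‖ R2 (parallel, both between nodes 0 and 1) = 1/(1/12000 + 1/2000) = 1714 Ω
  Rp2 = R3 ‖ R4 (parallel, both between nodes 0 and 3) = 1/(1/9.1 + 1/11) = 4.98 Ω
  Rs1 = Rp1 + Rp2 (series, joined only at node 0) = 1714 + 4.98 = 1719 Ω
  Rp3 = R5 ‖ Rs1 (parallel, both between nodes 1 and 3) = 1/(1/68000 + 1/1719) = 1677 Ω
R_th = 1.677 kΩ
I_n = V_th/R_th = -3.944/1677 = -0.002352 A, and R_n = R_th = 1.677 kΩ

Final answer: I_n = -0.002352 A, R_n = 1.677 kΩ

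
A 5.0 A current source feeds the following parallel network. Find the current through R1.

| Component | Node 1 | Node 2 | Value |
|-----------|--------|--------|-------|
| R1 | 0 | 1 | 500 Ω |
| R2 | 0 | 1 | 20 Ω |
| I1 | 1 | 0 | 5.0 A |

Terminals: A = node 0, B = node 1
All resistors sit directly between nodes 0 and 1, so they are in parallel and share one voltage V; the full source current 5 A splits among them.
1/R_par = 1/500 + 1/20 = 0.052 S  =>  R_par = 19.23 Ω
V = I × R_par = 5 × 19.23 = 96.15 V
I_R1 = V/R1 = 96.15/500 = 0.1923 A

Final answer: 0.1923 A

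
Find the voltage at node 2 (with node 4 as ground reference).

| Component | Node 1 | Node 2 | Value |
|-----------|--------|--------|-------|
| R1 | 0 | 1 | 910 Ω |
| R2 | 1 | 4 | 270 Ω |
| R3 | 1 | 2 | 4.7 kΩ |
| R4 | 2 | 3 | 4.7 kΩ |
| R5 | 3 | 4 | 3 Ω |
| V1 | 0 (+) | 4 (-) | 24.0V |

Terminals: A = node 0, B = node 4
Nodal analysis, taking node 4 as the 0 V reference.
Source V1 fixes V_0 = 24 V.
KCL at each unknown node (sum of currents leaving = 0; resistances in Ω):
  Node 1: (V_1 - 24)/910 + (V_1 - 0)/270 + (V_1 - V_2)/4700 = 0
  Node 2: (V_2 - V_1)/4700 + (V_2 - V_3)/4700 = 0
  Node 3: (V_3 - V_2)/4700 + (V_3 - 0)/3 = 0
Collecting terms (coefficients in siemens):
  0.005015·V_1 - 0.0002128·V_2 = 0.02637
  0.0004255·V_2 - 0.0002128·V_1 - 0.0002128·V_3 = 0
  0.3335·V_3 - 0.0002128·V_2 = 0
Solving these 3 simultaneous equations (Gaussian elimination) gives:
  V_1 = 5.373 V, V_2 = 2.687 V, V_3 = 0.001714 V
The requested potential is V_2 = 2.687 V.

Final answer: V_2 = 2.687 V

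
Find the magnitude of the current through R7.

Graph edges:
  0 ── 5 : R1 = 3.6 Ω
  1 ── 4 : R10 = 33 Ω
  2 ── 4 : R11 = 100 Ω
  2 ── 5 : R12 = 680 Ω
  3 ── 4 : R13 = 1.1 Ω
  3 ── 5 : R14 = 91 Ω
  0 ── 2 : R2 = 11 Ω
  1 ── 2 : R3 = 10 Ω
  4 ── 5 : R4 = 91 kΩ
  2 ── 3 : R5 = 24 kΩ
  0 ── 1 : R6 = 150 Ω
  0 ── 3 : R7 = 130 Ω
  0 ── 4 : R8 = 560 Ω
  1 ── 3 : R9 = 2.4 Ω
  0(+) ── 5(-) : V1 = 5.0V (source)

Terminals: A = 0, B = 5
Nodal analysis, taking node 5 as the 0 V reference.
Source V1 fixes V_0 = 5 V.
KCL at each unknown node (sum of currents leaving = 0; resistances in Ω):
  Node 1: (V_1 - V_2)/10 + (V_1 - 5)/150 + (V_1 - V_3)/2.4 + (V_1 - V_4)/33 = 0
  Node 2: (V_2 - 5)/11 + (V_2 - V_1)/10 + (V_2 - V_3)/24000 + (V_2 - V_4)/100 + (V_2 - 0)/680 = 0
  Node 3: (V_3 - V_2)/24000 + (V_3 - 5)/130 + (V_3 - V_1)/2.4 + (V_3 - V_4)/1.1 + (V_3 - 0)/91 = 0
  Node 4: (V_4 - 0)/91000 + (V_4 - 5)/560 + (V_4 - V_1)/33 + (V_4 - V_2)/100 + (V_4 - V_3)/1.1 = 0
Collecting terms (coefficients in siemens):
  0.5536·V_1 - 0.1·V_2 - 0.4167·V_3 - 0.0303·V_4 = 0.03333
  0.2024·V_2 - 0.1·V_1 - 0.00004167·V_3 - 0.01·V_4 = 0.4545
  1.344·V_3 - 0.4167·V_1 - 0.00004167·V_2 - 0.9091·V_4 = 0.03846
  0.9512·V_4 - 0.0303·V_1 - 0.01·V_2 - 0.9091·V_3 = 0.008929
Solving these 4 simultaneous equations (Gaussian elimination) gives:
  V_1 = 4.262 V, V_2 = 4.559 V, V_3 = 4.184 V, V_4 = 4.192 V
I_R7 = (V_0 - V_3)/R7 = (5 - 4.184)/130 = 0.006277 A
|I_R7| = 0.006277 A

Final answer: |I_R7| = 0.006277 A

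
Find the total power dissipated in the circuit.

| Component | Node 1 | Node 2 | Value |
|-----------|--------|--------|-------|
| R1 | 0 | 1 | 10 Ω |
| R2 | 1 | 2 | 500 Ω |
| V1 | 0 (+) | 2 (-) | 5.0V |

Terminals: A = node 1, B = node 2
Nodal analysis, taking node 2 as the 0 V reference.
Source V1 fixes V_0 = 5 V.
KCL at each unknown node (sum of currents leaving = 0; resistances in Ω):
  Node 1: (V_1 - 5)/10 + (V_1 - 0)/500 = 0
Collecting terms: 0.102 × V_1 = 0.5  =>  V_1 = 4.902 V
Power in each resistor, P = (ΔV)²/R:
  P_R1 = (5 - 4.902)²/10 = 0.0009612 W
  P_R2 = (4.902 - 0)²/500 = 0.04806 W
P_total = P_R1 + P_R2 = 0.04902 W

Final answer: 0.04902 W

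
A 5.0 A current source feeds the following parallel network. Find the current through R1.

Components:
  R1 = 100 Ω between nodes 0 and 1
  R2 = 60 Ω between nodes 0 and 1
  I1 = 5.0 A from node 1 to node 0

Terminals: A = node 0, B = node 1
All resistors sit directly between nodes 0 and 1, so they are in parallel and share one voltage V; the full source current 5 A splits among them.
1/R_par = 1/100 + 1/60 = 0.02667 S  =>  R_par = 37.5 Ω
V = I × R_par = 5 × 37.5 = 187.5 V
I_R1 = V/R1 = 187.5/100 = 1.875 A

Final answer: 1.875 A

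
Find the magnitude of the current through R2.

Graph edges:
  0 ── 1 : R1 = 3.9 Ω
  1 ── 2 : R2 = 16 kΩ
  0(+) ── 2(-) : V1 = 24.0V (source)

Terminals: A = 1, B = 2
Nodal analysis, taking node 2 as the 0 V reference.
Source V1 fixes V_0 = 24 V.
KCL at each unknown node (sum of currents leaving = 0; resistances in Ω):
  Node 1: (V_1 - 24)/3.9 + (V_1 - 0)/16000 = 0
Collecting terms: 0.2565 × V_1 = 6.154  =>  V_1 = 23.99 V
I_R2 = (V_1 - V_2)/R2 = (23.99 - 0)/16000 = 0.0015 A
|I_R2| = 0.0015 A

Final answer: |I_R2| = 0.0015 A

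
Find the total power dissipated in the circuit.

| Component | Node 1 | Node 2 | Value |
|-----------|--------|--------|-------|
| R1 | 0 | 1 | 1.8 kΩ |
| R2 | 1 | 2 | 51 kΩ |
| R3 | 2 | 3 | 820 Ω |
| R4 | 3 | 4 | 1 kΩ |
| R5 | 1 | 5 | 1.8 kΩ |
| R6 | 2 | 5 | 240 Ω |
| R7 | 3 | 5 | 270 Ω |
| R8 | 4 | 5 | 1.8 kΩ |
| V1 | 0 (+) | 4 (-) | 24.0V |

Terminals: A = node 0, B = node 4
Nodal analysis, taking node 4 as the 0 V reference.
Source V1 fixes V_0 = 24 V.
KCL at each unknown node (sum of currents leaving = 0; resistances in Ω):
  Node 1: (V_1 - 24)/1800 + (V_1 - V_2)/51000 + (V_1 - V_5)/1800 = 0
  Node 2: (V_2 - V_1)/51000 + (V_2 - V_3)/820 + (V_2 - V_5)/240 = 0
  Node 3: (V_3 - V_2)/820 + (V_3 - 0)/1000 + (V_3 - V_5)/270 = 0
  Node 5: (V_5 - V_1)/1800 + (V_5 - V_2)/240 + (V_5 - V_3)/270 + (V_5 - 0)/1800 = 0
Collecting terms (coefficients in siemens):
  0.001131·V_1 - 0.00001961·V_2 - 0.0005556·V_5 = 0.01333
  0.005406·V_2 - 0.00001961·V_1 - 0.00122·V_3 - 0.004167·V_5 = 0
  0.005923·V_3 - 0.00122·V_2 - 0.003704·V_5 = 0
  0.008981·V_5 - 0.0005556·V_1 - 0.004167·V_2 - 0.003704·V_3 = 0
Solving these 4 simultaneous equations (Gaussian elimination) gives:
  V_1 = 13.86 V, V_2 = 3.953 V, V_3 = 3.365 V, V_5 = 4.079 V
Power in each resistor, P = (ΔV)²/R:
  P_R1 = (24 - 13.86)²/1800 = 0.05707 W
  P_R2 = (13.86 - 3.953)²/51000 = 0.001926 W
  P_R3 = (3.953 - 3.365)²/820 = 0.0004228 W
  P_R4 = (3.365 - 0)²/1000 = 0.01132 W
  P_R5 = (13.86 - 4.079)²/1800 = 0.0532 W
  P_R6 = (3.953 - 4.079)²/240 = 0.00006584 W
  P_R7 = (3.365 - 4.079)²/270 = 0.001891 W
  P_R8 = (0 - 4.079)²/1800 = 0.009244 W
P_total = P_R1 + P_R2 + P_R3 + P_R4 + P_R5 + P_R6 + P_R7 + P_R8 = 0.1351 W

Final answer: 0.1351 W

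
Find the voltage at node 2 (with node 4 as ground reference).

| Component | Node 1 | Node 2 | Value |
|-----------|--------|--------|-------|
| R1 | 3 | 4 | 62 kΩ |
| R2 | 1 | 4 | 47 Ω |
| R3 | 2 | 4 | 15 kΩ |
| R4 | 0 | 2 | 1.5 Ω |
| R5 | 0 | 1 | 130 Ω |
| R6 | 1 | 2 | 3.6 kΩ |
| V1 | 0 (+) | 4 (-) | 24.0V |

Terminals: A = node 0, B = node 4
Nodal analysis, taking node 4 as the 0 V reference.
Source V1 fixes V_0 = 24 V.
KCL at each unknown node (sum of currents leaving = 0; resistances in Ω):
  Node 1: (V_1 - 0)/47 + (V_1 - 24)/130 + (V_1 - V_2)/3600 = 0
  Node 2: (V_2 - 0)/15000 + (V_2 - 24)/1.5 + (V_2 - V_1)/3600 = 0
  Node 3: (V_3 - 0)/62000 = 0
Collecting terms (coefficients in siemens):
  0.02925·V_1 - 0.0002778·V_2 = 0.1846
  0.667·V_2 - 0.0002778·V_1 = 16
  0.00001613·V_3 = 0
Solving these 3 simultaneous equations (Gaussian elimination) gives:
  V_1 = 6.54 V, V_2 = 23.99 V, V_3 = 0 V
The requested potential is V_2 = 23.99 V.

Final answer: V_2 = 23.99 V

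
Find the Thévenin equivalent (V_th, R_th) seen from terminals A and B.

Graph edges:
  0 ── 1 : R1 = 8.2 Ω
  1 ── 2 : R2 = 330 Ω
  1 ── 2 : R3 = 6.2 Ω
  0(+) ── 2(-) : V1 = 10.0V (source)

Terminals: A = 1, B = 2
Step 1 — V_th is the open-circuit voltage V_A - V_B (nothing connected across the terminals).
Nodal analysis, taking node 2 as the 0 V reference.
Source V1 fixes V_0 = 10 V.
KCL at each unknown node (sum of currents leaving = 0; resistances in Ω):
  Node 1: (V_1 - 10)/8.2 + (V_1 - 0)/330 + (V_1 - 0)/6.2 = 0
Collecting terms: 0.2863 × V_1 = 1.22  =>  V_1 = 4.26 V
V_th = V_1 - V_2 = 4.26 - 0 = 4.26 V
Step 2 — R_th: zero the source — replace V1 by a short circuit (node 2 merges into node 0) — and find the resistance seen between A (node 1) and B (node 0).
Reduce the network between node 1 (A) and node 0 (B) by series/parallel combination:
  Rp1 = R1 ‖ R2 ‖ R3 (parallel, all between nodes 0 and 1) = 1/(1/8.2 + 1/330 + 1/6.2) = 3.493 Ω
R_th = 3.493 Ω

Final answer: V_th = 4.26 V, R_th = 3.493 Ω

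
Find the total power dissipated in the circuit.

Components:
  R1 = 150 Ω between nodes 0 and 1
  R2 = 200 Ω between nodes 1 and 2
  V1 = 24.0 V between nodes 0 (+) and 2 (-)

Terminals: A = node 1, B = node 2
Nodal analysis, taking node 2 as the 0 V reference.
Source V1 fixes V_0 = 24 V.
KCL at each unknown node (sum of currents leaving = 0; resistances in Ω):
  Node 1: (V_1 - 24)/150 + (V_1 - 0)/200 = 0
Collecting terms: 0.01167 × V_1 = 0.16  =>  V_1 = 13.71 V
Power in each resistor, P = (ΔV)²/R:
  P_R1 = (24 - 13.71)²/150 = 0.7053 W
  P_R2 = (13.71 - 0)²/200 = 0.9404 W
P_total = P_R1 + P_R2 = 1.646 W

Final answer: 1.646 W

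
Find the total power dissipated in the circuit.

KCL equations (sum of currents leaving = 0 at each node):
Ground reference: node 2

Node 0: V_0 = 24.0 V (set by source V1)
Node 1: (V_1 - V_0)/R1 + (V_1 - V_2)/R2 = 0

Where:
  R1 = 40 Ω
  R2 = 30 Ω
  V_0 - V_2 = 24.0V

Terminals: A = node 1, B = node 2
Nodal analysis, taking node 2 as the 0 V reference.
Source V1 fixes V_0 = 24 V.
KCL at each unknown node (sum of currents leaving = 0; resistances in Ω):
  Node 1: (V_1 - 24)/40 + (V_1 - 0)/30 = 0
Collecting terms: 0.05833 × V_1 = 0.6  =>  V_1 = 10.29 V
Power in each resistor, P = (ΔV)²/R:
  P_R1 = (24 - 10.29)²/40 = 4.702 W
  P_R2 = (10.29 - 0)²/30 = 3.527 W
P_total = P_R1 + P_R2 = 8.229 W

Final answer: 8.229 W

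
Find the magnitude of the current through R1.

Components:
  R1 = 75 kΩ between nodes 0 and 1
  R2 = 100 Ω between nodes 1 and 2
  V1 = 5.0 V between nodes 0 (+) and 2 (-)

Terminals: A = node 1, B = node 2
Nodal analysis, taking node 2 as the 0 V reference.
Source V1 fixes V_0 = 5 V.
KCL at each unknown node (sum of currents leaving = 0; resistances in Ω):
  Node 1: (V_1 - 5)/75000 + (V_1 - 0)/100 = 0
Collecting terms: 0.01001 × V_1 = 0.00006667  =>  V_1 = 0.006658 V
I_R1 = (V_0 - V_1)/R1 = (5 - 0.006658)/75000 = 0.00006658 A
|I_R1| = 0.00006658 A

Final answer: |I_R1| = 6.658e-05 A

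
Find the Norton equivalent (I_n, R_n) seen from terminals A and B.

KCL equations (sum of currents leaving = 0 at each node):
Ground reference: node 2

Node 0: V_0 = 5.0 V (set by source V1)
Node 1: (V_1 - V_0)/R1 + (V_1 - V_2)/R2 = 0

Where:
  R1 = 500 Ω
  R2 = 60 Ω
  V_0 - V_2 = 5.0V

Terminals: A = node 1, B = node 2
Find the Thévenin equivalent first; then I_n = V_th/R_th and R_n = R_th.
Step 1 — V_th is the open-circuit voltage V_A - V_B (nothing connected across the terminals).
Nodal analysis, taking node 2 as the 0 V reference.
Source V1 fixes V_0 = 5 V.
KCL at each unknown node (sum of currents leaving = 0; resistances in Ω):
  Node 1: (V_1 - 5)/500 + (V_1 - 0)/60 = 0
Collecting terms: 0.01867 × V_1 = 0.01  =>  V_1 = 0.5357 V
V_th = V_1 - V_2 = 0.5357 - 0 = 0.5357 V
Step 2 — R_th: zero the source — replace V1 by a short circuit (node 2 merges into node 0) — and find the resistance seen between A (node 1) and B (node 0).
Reduce the network between node 1 (A) and node 0 (B) by series/parallel combination:
  Rp1 = R1 ‖ R2 (parallel, both between nodes 0 and 1) = 1/(1/500 + 1/60) = 53.57 Ω
R_th = 53.57 Ω
I_n = V_th/R_th = 0.5357/53.57 = 0.01 A, and R_n = R_th = 53.57 Ω

Final answer: I_n = 0.01 A, R_n = 53.57 Ω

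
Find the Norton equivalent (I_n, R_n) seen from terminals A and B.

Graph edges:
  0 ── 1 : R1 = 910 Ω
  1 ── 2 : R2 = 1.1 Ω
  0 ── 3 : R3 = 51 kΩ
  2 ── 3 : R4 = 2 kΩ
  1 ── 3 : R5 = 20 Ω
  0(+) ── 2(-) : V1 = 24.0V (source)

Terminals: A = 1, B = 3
Find the Thévenin equivalent first; then I_n = V_th/R_th and R_n = R_th.
Step 1 — V_th is the open-circuit voltage V_A - V_B (nothing connected across the terminals).
Nodal analysis, taking node 2 as the 0 V reference.
Source V1 fixes V_0 = 24 V.
KCL at each unknown node (sum of currents leaving = 0; resistances in Ω):
  Node 1: (V_1 - 24)/910 + (V_1 - 0)/1.1 + (V_1 - V_3)/20 = 0
  Node 3: (V_3 - 24)/51000 + (V_3 - 0)/2000 + (V_3 - V_1)/20 = 0
Collecting terms (coefficients in siemens):
  0.9602·V_1 - 0.05·V_3 = 0.02637
  0.05052·V_3 - 0.05·V_1 = 0.0004706
Determinant D = (0.9602)(0.05052) - (-0.05)(-0.05) = 0.04601
V_1 = [(0.02637)(0.05052) - (-0.05)(0.0004706)]/D = 0.02947 V
V_3 = [(0.9602)(0.0004706) - (0.02637)(-0.05)]/D = 0.03848 V
V_th = V_1 - V_3 = 0.02947 - 0.03848 = -0.009012 V
Step 2 — R_th: zero the source — replace V1 by a short circuit (node 2 merges into node 0) — and find the resistance seen between A (node 1) and B (node 3).
Reduce the network between node 1 (A) and node 3 (B) by series/parallel combination:
  Rp1 = R1 ‖ R2 (parallel, both between nodes 0 and 1) = 1/(1/910 + 1/1.1) = 1.099 Ω
  Rp2 = R3 ‖ R4 (parallel, both between nodes 0 and 3) = 1/(1/51000 + 1/2000) = 1925 Ω
  Rs1 = Rp1 + Rp2 (series, joined only at node 0) = 1.099 + 1925 = 1926 Ω
  Rp3 = R5 ‖ Rs1 (parallel, both between nodes 1 and 3) = 1/(1/20 + 1/1926) = 19.79 Ω
R_th = 19.79 Ω
I_n = V_th/R_th = -0.009012/19.79 = -0.0004553 A, and R_n = R_th = 19.79 Ω

Final answer: I_n = -0.0004553 A, R_n = 19.79 Ω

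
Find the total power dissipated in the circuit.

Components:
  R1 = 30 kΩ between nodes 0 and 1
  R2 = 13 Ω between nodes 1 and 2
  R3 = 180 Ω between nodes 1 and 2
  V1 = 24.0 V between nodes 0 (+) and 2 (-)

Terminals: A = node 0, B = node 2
Nodal analysis, taking node 2 as the 0 V reference.
Source V1 fixes V_0 = 24 V.
KCL at each unknown node (sum of currents leaving = 0; resistances in Ω):
  Node 1: (V_1 - 24)/30000 + (V_1 - 0)/13 + (V_1 - 0)/180 = 0
Collecting terms: 0.08251 × V_1 = 0.0008  =>  V_1 = 0.009696 V
Power in each resistor, P = (ΔV)²/R:
  P_R1 = (24 - 0.009696)²/30000 = 0.01918 W
  P_R2 = (0.009696 - 0)²/13 = 0.000007231 W
  P_R3 = (0.009696 - 0)²/180 = 0.0000005222 W
P_total = P_R1 + P_R2 + P_R3 = 0.01919 W

Final answer: 0.01919 W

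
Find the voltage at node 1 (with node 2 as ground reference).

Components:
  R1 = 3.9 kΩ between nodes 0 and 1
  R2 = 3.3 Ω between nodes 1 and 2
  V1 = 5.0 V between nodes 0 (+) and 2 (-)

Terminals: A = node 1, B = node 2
Nodal analysis, taking node 2 as the 0 V reference.
Source V1 fixes V_0 = 5 V.
KCL at each unknown node (sum of currents leaving = 0; resistances in Ω):
  Node 1: (V_1 - 5)/3900 + (V_1 - 0)/3.3 = 0
Collecting terms: 0.3033 × V_1 = 0.001282  =>  V_1 = 0.004227 V
The requested potential is V_1 = 0.004227 V.

Final answer: V_1 = 0.004227 V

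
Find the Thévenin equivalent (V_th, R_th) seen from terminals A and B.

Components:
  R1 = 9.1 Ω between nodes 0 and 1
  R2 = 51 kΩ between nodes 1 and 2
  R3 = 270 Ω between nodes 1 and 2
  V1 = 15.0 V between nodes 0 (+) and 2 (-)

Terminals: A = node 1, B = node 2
Step 1 — V_th is the open-circuit voltage V_A - V_B (nothing connected across the terminals).
Nodal analysis, taking node 2 as the 0 V reference.
Source V1 fixes V_0 = 15 V.
KCL at each unknown node (sum of currents leaving = 0; resistances in Ω):
  Node 1: (V_1 - 15)/9.1 + (V_1 - 0)/51000 + (V_1 - 0)/270 = 0
Collecting terms: 0.1136 × V_1 = 1.648  =>  V_1 = 14.51 V
V_th = V_1 - V_2 = 14.51 - 0 = 14.51 V
Step 2 — R_th: zero the source — replace V1 by a short circuit (node 2 merges into node 0) — and find the resistance seen between A (node 1) and B (node 0).
Reduce the network between node 1 (A) and node 0 (B) by series/parallel combination:
  Rp1 = R1 ‖ R2 ‖ R3 (parallel, all between nodes 0 and 1) = 1/(1/9.1 + 1/51000 + 1/270) = 8.802 Ω
R_th = 8.802 Ω

Final answer: V_th = 14.51 V, R_th = 8.802 Ω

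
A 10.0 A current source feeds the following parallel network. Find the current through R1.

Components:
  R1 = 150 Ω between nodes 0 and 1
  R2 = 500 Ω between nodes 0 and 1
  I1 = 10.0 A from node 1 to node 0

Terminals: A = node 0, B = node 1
All resistors sit directly between nodes 0 and 1, so they are in parallel and share one voltage V; the full source current 10 A splits among them.
1/R_par = 1/150 + 1/500 = 0.008667 S  =>  R_par = 115.4 Ω
V = I × R_par = 10 × 115.4 = 1154 V
I_R1 = V/R1 = 1154/150 = 7.692 A

Final answer: 7.692 A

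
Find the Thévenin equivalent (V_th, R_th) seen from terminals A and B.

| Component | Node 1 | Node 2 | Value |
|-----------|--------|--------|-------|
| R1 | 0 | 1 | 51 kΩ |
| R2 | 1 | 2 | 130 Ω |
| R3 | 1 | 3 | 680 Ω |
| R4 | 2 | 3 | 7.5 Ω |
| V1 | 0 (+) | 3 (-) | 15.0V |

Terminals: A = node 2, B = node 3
Step 1 — V_th is the open-circuit voltage V_A - V_B (nothing connected across the terminals).
Nodal analysis, taking node 3 as the 0 V reference.
Source V1 fixes V_0 = 15 V.
KCL at each unknown node (sum of currents leaving = 0; resistances in Ω):
  Node 1: (V_1 - 15)/51000 + (V_1 - V_2)/130 + (V_1 - 0)/680 = 0
  Node 2: (V_2 - V_1)/130 + (V_2 - 0)/7.5 = 0
Collecting terms (coefficients in siemens):
  0.009183·V_1 - 0.007692·V_2 = 0.0002941
  0.141·V_2 - 0.007692·V_1 = 0
Determinant D = (0.009183)(0.141) - (-0.007692)(-0.007692) = 0.001236
V_1 = [(0.0002941)(0.141) - (-0.007692)(0)]/D = 0.03356 V
V_2 = [(0.009183)(0) - (0.0002941)(-0.007692)]/D = 0.001831 V
V_th = V_2 - V_3 = 0.001831 - 0 = 0.001831 V
Step 2 — R_th: zero the source — replace V1 by a short circuit (node 3 merges into node 0) — and find the resistance seen between A (node 2) and B (node 0).
Reduce the network between node 2 (A) and node 0 (B) by series/parallel combination:
  Rp1 = R1 ‖ R3 (parallel, both between nodes 0 and 1) = 1/(1/51000 + 1/680) = 671.1 Ω
  Rs1 = R2 + Rp1 (series, joined only at node 1) = 130 + 671.1 = 801.1 Ω
  Rp2 = R4 ‖ Rs1 (parallel, both between nodes 0 and 2) = 1/(1/7.5 + 1/801.1) = 7.43 Ω
R_th = 7.43 Ω

Final answer: V_th = 0.001831 V, R_th = 7.43 Ω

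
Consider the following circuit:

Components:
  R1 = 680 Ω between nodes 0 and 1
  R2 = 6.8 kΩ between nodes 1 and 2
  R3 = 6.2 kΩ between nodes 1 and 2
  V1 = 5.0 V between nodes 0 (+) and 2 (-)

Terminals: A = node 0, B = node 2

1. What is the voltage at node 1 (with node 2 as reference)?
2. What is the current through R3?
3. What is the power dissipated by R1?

Nodal analysis, taking node 2 as the 0 V reference.
Source V1 fixes V_0 = 5 V.
KCL at each unknown node (sum of currents leaving = 0; resistances in Ω):
  Node 1: (V_1 - 5)/680 + (V_1 - 0)/6800 + (V_1 - 0)/6200 = 0
Collecting terms: 0.001779 × V_1 = 0.007353  =>  V_1 = 4.133 V
Part 1:
  Read off the nodal solution: V_1 = 4.133 V
Part 2:
  I_R3 = (V_1 - V_2)/R3 = (4.133 - 0)/6200 = 0.0006667 A
  Magnitude: I_R3 = 0.0006667 A
Part 3:
  I_R1 = (V_0 - V_1)/R1 = (5 - 4.133)/680 = 0.001275 A
  P_R1 = I_R1² × R1 = (0.001275)² × 680 = 0.001105 W

Final answers:
1. V_1 = 4.133 V
2. I_R3 = 0.0006667 A
3. P_R1 = 0.001105 W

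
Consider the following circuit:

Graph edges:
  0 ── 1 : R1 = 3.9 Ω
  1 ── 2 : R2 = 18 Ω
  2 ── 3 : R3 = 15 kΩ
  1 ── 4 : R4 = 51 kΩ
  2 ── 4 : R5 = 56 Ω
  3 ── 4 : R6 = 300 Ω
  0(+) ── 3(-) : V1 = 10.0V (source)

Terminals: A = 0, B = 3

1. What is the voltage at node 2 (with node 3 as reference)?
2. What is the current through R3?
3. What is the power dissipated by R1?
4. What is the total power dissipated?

Nodal analysis, taking node 3 as the 0 V reference.
Source V1 fixes V_0 = 10 V.
KCL at each unknown node (sum of currents leaving = 0; resistances in Ω):
  Node 1: (V_1 - 10)/3.9 + (V_1 - V_2)/18 + (V_1 - V_4)/51000 = 0
  Node 2: (V_2 - V_1)/18 + (V_2 - 0)/15000 + (V_2 - V_4)/56 = 0
  Node 4: (V_4 - V_1)/51000 + (V_4 - V_2)/56 + (V_4 - 0)/300 = 0
Collecting terms (coefficients in siemens):
  0.312·V_1 - 0.05556·V_2 - 0.00001961·V_4 = 2.564
  0.07348·V_2 - 0.05556·V_1 - 0.01786·V_4 = 0
  0.02121·V_4 - 0.00001961·V_1 - 0.01786·V_2 = 0
Solving these 3 simultaneous equations (Gaussian elimination) gives:
  V_1 = 9.894 V, V_2 = 9.408 V, V_4 = 7.93 V
Part 1:
  Read off the nodal solution: V_2 = 9.408 V
Part 2:
  I_R3 = (V_2 - V_3)/R3 = (9.408 - 0)/15000 = 0.0006272 A
  Magnitude: I_R3 = 0.0006272 A
Part 3:
  I_R1 = (V_0 - V_1)/R1 = (10 - 9.894)/3.9 = 0.02706 A
  P_R1 = I_R1² × R1 = (0.02706)² × 3.9 = 0.002856 W
Part 4:
  Power in each resistor, P = (ΔV)²/R:
    P_R1 = (10 - 9.894)²/3.9 = 0.002856 W
    P_R2 = (9.894 - 9.408)²/18 = 0.01314 W
    P_R3 = (9.408 - 0)²/15000 = 0.005901 W
    P_R4 = (9.894 - 7.93)²/51000 = 0.00007567 W
    P_R5 = (9.408 - 7.93)²/56 = 0.03901 W
    P_R6 = (0 - 7.93)²/300 = 0.2096 W
  P_total = P_R1 + P_R2 + P_R3 + P_R4 + P_R5 + P_R6 = 0.2706 W

Final answers:
1. V_2 = 9.408 V
2. I_R3 = 0.0006272 A
3. P_R1 = 0.002856 W
4. P_total = 0.2706 W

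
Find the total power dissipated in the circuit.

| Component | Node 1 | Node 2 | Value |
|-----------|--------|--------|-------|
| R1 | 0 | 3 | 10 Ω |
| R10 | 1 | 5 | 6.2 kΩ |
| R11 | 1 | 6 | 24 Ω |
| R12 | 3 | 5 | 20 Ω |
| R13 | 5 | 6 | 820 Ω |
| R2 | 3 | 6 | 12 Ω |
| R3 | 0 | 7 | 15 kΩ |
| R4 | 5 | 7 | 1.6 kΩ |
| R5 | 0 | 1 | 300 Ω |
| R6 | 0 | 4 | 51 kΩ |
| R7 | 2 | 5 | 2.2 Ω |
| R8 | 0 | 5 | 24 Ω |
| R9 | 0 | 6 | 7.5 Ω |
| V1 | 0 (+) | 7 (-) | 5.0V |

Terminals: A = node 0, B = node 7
Nodal analysis, taking node 7 as the 0 V reference.
Source V1 fixes V_0 = 5 V.
KCL at each unknown node (sum of currents leaving = 0; resistances in Ω):
  Node 1: (V_1 - 5)/300 + (V_1 - V_5)/6200 + (V_1 - V_6)/24 = 0
  Node 2: (V_2 - V_5)/2.2 = 0
  Node 3: (V_3 - 5)/10 + (V_3 - V_6)/12 + (V_3 - V_5)/20 = 0
  Node 4: (V_4 - 5)/51000 = 0
  Node 5: (V_5 - 0)/1600 + (V_5 - V_2)/2.2 + (V_5 - 5)/24 + (V_5 - V_1)/6200 + (V_5 - V_3)/20 + (V_5 - V_6)/820 = 0
  Node 6: (V_6 - V_3)/12 + (V_6 - 5)/7.5 + (V_6 - V_1)/24 + (V_6 - V_5)/820 = 0
Collecting terms (coefficients in siemens):
  0.04516·V_1 - 0.0001613·V_5 - 0.04167·V_6 = 0.01667
  0.4545·V_2 - 0.4545·V_5 = 0
  0.2333·V_3 - 0.05·V_5 - 0.08333·V_6 = 0.5
  0.00001961·V_4 = 0.00009804
  0.5482·V_5 - 0.0001613·V_1 - 0.4545·V_2 - 0.05·V_3 - 0.00122·V_6 = 0.2083
  0.2596·V_6 - 0.04167·V_1 - 0.08333·V_3 - 0.00122·V_5 = 0.6667
Solving these 6 simultaneous equations (Gaussian elimination) gives:
  V_1 = 4.996 V, V_2 = 4.961 V, V_3 = 4.99 V, V_4 = 5 V
  V_5 = 4.961 V, V_6 = 4.996 V
Power in each resistor, P = (ΔV)²/R:
  P_R1 = (5 - 4.99)²/10 = 0.000009309 W
  P_R2 = (4.99 - 4.996)²/12 = 0.000002778 W
  P_R3 = (5 - 0)²/15000 = 0.001667 W
  P_R4 = (4.961 - 0)²/1600 = 0.01538 W
  P_R5 = (5 - 4.996)²/300 = 0.00000004595 W
  P_R6 = (5 - 5)²/51000 = 0 W
  P_R7 = (4.961 - 4.961)²/2.2 = 0 W
  P_R8 = (5 - 4.961)²/24 = 0.00006198 W
  P_R9 = (5 - 4.996)²/7.5 = 0.000002002 W
  P_R10 = (4.996 - 4.961)²/6200 = 0.0000001959 W
  P_R11 = (4.996 - 4.996)²/24 = 0.000000001095 W
  P_R12 = (4.99 - 4.961)²/20 = 0.00004182 W
  P_R13 = (4.961 - 4.996)²/820 = 0.000001468 W
P_total = P_R1 + P_R2 + P_R3 + P_R4 + P_R5 + P_R6 + P_R7 + P_R8 + P_R9 + P_R10 + P_R11 + P_R12 + P_R13 = 0.01717 W

Final answer: 0.01717 W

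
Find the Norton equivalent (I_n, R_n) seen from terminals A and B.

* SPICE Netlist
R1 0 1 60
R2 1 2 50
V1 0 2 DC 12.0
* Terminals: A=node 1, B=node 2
Find the Thévenin equivalent first; then I_n = V_th/R_th and R_n = R_th.
Step 1 — V_th is the open-circuit voltage V_A - V_B (nothing connected across the terminals).
Nodal analysis, taking node 2 as the 0 V reference.
Source V1 fixes V_0 = 12 V.
KCL at each unknown node (sum of currents leaving = 0; resistances in Ω):
  Node 1: (V_1 - 12)/60 + (V_1 - 0)/50 = 0
Collecting terms: 0.03667 × V_1 = 0.2  =>  V_1 = 5.455 V
V_th = V_1 - V_2 = 5.455 - 0 = 5.455 V
Step 2 — R_th: zero the source — replace V1 by a short circuit (node 2 merges into node 0) — and find the resistance seen between A (node 1) and B (node 0).
Reduce the network between node 1 (A) and node 0 (B) by series/parallel combination:
  Rp1 = R1 ‖ R2 (parallel, both between nodes 0 and 1) = 1/(1/60 + 1/50) = 27.27 Ω
R_th = 27.27 Ω
I_n = V_th/R_th = 5.455/27.27 = 0.2 A, and R_n = R_th = 27.27 Ω

Final answer: I_n = 0.2 A, R_n = 27.27 Ω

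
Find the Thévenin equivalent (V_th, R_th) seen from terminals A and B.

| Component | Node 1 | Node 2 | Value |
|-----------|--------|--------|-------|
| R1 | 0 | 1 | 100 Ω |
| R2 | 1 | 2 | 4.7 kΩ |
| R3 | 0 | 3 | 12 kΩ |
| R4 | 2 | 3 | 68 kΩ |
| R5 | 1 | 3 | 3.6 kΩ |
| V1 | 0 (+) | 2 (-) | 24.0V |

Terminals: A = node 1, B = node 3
Step 1 — V_th is the open-circuit voltage V_A - V_B (nothing connected across the terminals).
Nodal analysis, taking node 2 as the 0 V reference.
Source V1 fixes V_0 = 24 V.
KCL at each unknown node (sum of currents leaving = 0; resistances in Ω):
  Node 1: (V_1 - 24)/100 + (V_1 - 0)/4700 + (V_1 - V_3)/3600 = 0
  Node 3: (V_3 - 24)/12000 + (V_3 - 0)/68000 + (V_3 - V_1)/3600 = 0
Collecting terms (coefficients in siemens):
  0.01049·V_1 - 0.0002778·V_3 = 0.24
  0.0003758·V_3 - 0.0002778·V_1 = 0.002
Determinant D = (0.01049)(0.0003758) - (-0.0002778)(-0.0002778) = 0.000003865
V_1 = [(0.24)(0.0003758) - (-0.0002778)(0.002)]/D = 23.48 V
V_3 = [(0.01049)(0.002) - (0.24)(-0.0002778)]/D = 22.68 V
V_th = V_1 - V_3 = 23.48 - 22.68 = 0.803 V
Step 2 — R_th: zero the source — replace V1 by a short circuit (node 2 merges into node 0) — and find the resistance seen between A (node 1) and B (node 3).
Reduce the network between node 1 (A) and node 3 (B) by series/parallel combination:
  Rp1 = R1 ‖ R2 (parallel, both between nodes 0 and 1) = 1/(1/100 + 1/4700) = 97.92 Ω
  Rp2 = R3 ‖ R4 (parallel, both between nodes 0 and 3) = 1/(1/12000 + 1/68000) = 10200 Ω
  Rs1 = Rp1 + Rp2 (series, joined only at node 0) = 97.92 + 10200 = 10300 Ω
  Rp3 = R5 ‖ Rs1 (parallel, both between nodes 1 and 3) = 1/(1/3600 + 1/10300) = 2667 Ω
R_th = 2.667 kΩ

Final answer: V_th = 0.803 V, R_th = 2.667 kΩ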